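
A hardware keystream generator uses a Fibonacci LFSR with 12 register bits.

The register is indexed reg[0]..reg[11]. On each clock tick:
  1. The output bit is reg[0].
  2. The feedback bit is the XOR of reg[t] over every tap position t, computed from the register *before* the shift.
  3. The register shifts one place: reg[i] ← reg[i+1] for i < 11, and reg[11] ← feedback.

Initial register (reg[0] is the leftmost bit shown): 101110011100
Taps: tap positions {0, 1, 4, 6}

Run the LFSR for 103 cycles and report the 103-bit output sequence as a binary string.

step | reg (before) | out | fb
   0 | 101110011100 | 1 | 0
   1 | 011100111000 | 0 | 0
   2 | 111001110000 | 1 | 1
   3 | 110011100001 | 1 | 0
   4 | 100111000010 | 1 | 0
   5 | 001110000100 | 0 | 1
   6 | 011100001001 | 0 | 1
   7 | 111000010011 | 1 | 0
   8 | 110000100110 | 1 | 1
   9 | 100001001101 | 1 | 1
  10 | 000010011011 | 0 | 1
  11 | 000100110111 | 0 | 1
  12 | 001001101111 | 0 | 1
  13 | 010011011111 | 0 | 0
  14 | 100110111110 | 1 | 1
  15 | 001101111101 | 0 | 1
  16 | 011011111011 | 0 | 1
  17 | 110111110111 | 1 | 0
  18 | 101111101110 | 1 | 1
  19 | 011111011101 | 0 | 0
  20 | 111110111010 | 1 | 0
  21 | 111101110100 | 1 | 1
  22 | 111011101001 | 1 | 0
  23 | 110111010010 | 1 | 1
  24 | 101110100101 | 1 | 1
  25 | 011101001011 | 0 | 1
  26 | 111010010111 | 1 | 1
  27 | 110100101111 | 1 | 1
  28 | 101001011111 | 1 | 1
  29 | 010010111111 | 0 | 1
  30 | 100101111111 | 1 | 0
  31 | 001011111110 | 0 | 0
  32 | 010111111100 | 0 | 1
  33 | 101111111001 | 1 | 1
  34 | 011111110011 | 0 | 1
  35 | 111111100111 | 1 | 0
  36 | 111111001110 | 1 | 1
  37 | 111110011101 | 1 | 1
  38 | 111100111011 | 1 | 1
  39 | 111001110111 | 1 | 1
  40 | 110011101111 | 1 | 0
  41 | 100111011110 | 1 | 0
  42 | 001110111100 | 0 | 0
  43 | 011101111000 | 0 | 0
  44 | 111011110000 | 1 | 0
  45 | 110111100000 | 1 | 0
  46 | 101111000000 | 1 | 0
  47 | 011110000000 | 0 | 0
  48 | 111100000000 | 1 | 0
  49 | 111000000000 | 1 | 0
  50 | 110000000000 | 1 | 0
  51 | 100000000000 | 1 | 1
  52 | 000000000001 | 0 | 0
  53 | 000000000010 | 0 | 0
  54 | 000000000100 | 0 | 0
  55 | 000000001000 | 0 | 0
  56 | 000000010000 | 0 | 0
  57 | 000000100000 | 0 | 1
  58 | 000001000001 | 0 | 0
  59 | 000010000010 | 0 | 1
  60 | 000100000101 | 0 | 0
  61 | 001000001010 | 0 | 0
  62 | 010000010100 | 0 | 1
  63 | 100000101001 | 1 | 0
  64 | 000001010010 | 0 | 0
  65 | 000010100100 | 0 | 0
  66 | 000101001000 | 0 | 0
  67 | 001010010000 | 0 | 1
  68 | 010100100001 | 0 | 0
  69 | 101001000010 | 1 | 1
  70 | 010010000101 | 0 | 0
  71 | 100100001010 | 1 | 1
  72 | 001000010101 | 0 | 0
  73 | 010000101010 | 0 | 0
  74 | 100001010100 | 1 | 1
  75 | 000010101001 | 0 | 0
  76 | 000101010010 | 0 | 0
  77 | 001010100100 | 0 | 0
  78 | 010101001000 | 0 | 1
  79 | 101010010001 | 1 | 0
  80 | 010100100010 | 0 | 0
  81 | 101001000100 | 1 | 1
  82 | 010010001001 | 0 | 0
  83 | 100100010010 | 1 | 1
  84 | 001000100101 | 0 | 1
  85 | 010001001011 | 0 | 1
  86 | 100010010111 | 1 | 0
  87 | 000100101110 | 0 | 1
  88 | 001001011101 | 0 | 0
  89 | 010010111010 | 0 | 1
  90 | 100101110101 | 1 | 0
  91 | 001011101010 | 0 | 0
  92 | 010111010100 | 0 | 0
  93 | 101110101000 | 1 | 1
  94 | 011101010001 | 0 | 1
  95 | 111010100011 | 1 | 0
  96 | 110101000110 | 1 | 0
  97 | 101010001100 | 1 | 0
  98 | 010100011000 | 0 | 1
  99 | 101000110001 | 1 | 0
 100 | 010001100010 | 0 | 0
 101 | 100011000100 | 1 | 0
 102 | 000110001000 | 0 | 1

1011100111000010011011111011101001011111110011101111000000000001000001010010000101010010001001011101010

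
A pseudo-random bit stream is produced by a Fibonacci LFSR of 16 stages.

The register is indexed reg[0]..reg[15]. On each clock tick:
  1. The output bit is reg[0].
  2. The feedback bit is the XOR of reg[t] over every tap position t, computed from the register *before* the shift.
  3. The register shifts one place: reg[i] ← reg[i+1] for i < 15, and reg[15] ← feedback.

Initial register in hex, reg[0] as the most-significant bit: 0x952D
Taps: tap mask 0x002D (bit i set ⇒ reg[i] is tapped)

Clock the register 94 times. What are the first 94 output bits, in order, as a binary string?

1001010100101101110011010100110100111011101101110111111000111110101100001110011111101000101110

tick  register→output (feedback)
  0  1001010100101101→1 (1)
  1  0010101001011011→0 (1)
  2  0101010010110111→0 (0)
  3  1010100101101110→1 (0)
  4  0101001011011100→0 (1)
  5  1010010110111001→1 (1)
  6  0100101101110011→0 (0)
  7  1001011011100110→1 (1)
  8  0010110111001101→0 (0)
  9  0101101110011010→0 (1)
 10  1011011100110101→1 (0)
 11  0110111001101010→0 (0)
 12  1101110011010100→1 (1)
 13  1011100110101001→1 (1)
 14  0111001101010011→0 (0)
 15  1110011010100110→1 (1)
 16  1100110101001101→1 (0)
 17  1001101010011010→1 (0)
 18  0011010100110100→0 (1)
 19  0110101001101001→0 (1)
 20  1101010011010011→1 (1)
 21  1010100110100111→1 (0)
 22  0101001101001110→0 (1)
 23  1010011010011101→1 (1)
 24  0100110100111011→0 (1)
 25  1001101001110111→1 (0)
 26  0011010011101110→0 (1)
 27  0110100111011101→0 (1)
 28  1101001110111011→1 (0)
 29  1010011101110110→1 (1)
 30  0100111011101101→0 (1)
 31  1001110111011011→1 (1)
 32  0011101110110111→0 (0)
 33  0111011101101110→0 (1)
 34  1110111011011101→1 (1)
 35  1101110110111011→1 (1)
 36  1011101101110111→1 (1)
 37  0111011011101111→0 (1)
 38  1110110111011111→1 (1)
 39  1101101110111111→1 (0)
 40  1011011101111110→1 (0)
 41  0110111011111100→0 (0)
 42  1101110111111000→1 (1)
 43  1011101111110001→1 (1)
 44  0111011111100011→0 (1)
 45  1110111111000111→1 (1)
 46  1101111110001111→1 (1)
 47  1011111100011111→1 (0)
 48  0111111000111110→0 (1)
 49  1111110001111101→1 (0)
 50  1111100011111010→1 (1)
 51  1111000111110101→1 (1)
 52  1110001111101011→1 (0)
 53  1100011111010110→1 (0)
 54  1000111110101100→1 (0)
 55  0001111101011000→0 (0)
 56  0011111010110000→0 (1)
 57  0111110101100001→0 (1)
 58  1111101011000011→1 (1)
 59  1111010110000111→1 (0)
 60  1110101100001110→1 (0)
 61  1101011000011100→1 (1)
 62  1010110000111001→1 (1)
 63  0101100001110011→0 (1)
 64  1011000011100111→1 (1)
 65  0110000111001111→0 (1)
 66  1100001110011111→1 (1)
 67  1000011100111111→1 (0)
 68  0000111001111110→0 (1)
 69  0001110011111101→0 (0)
 70  0011100111111010→0 (0)
 71  0111001111110100→0 (0)
 72  1110011111101000→1 (1)
 73  1100111111010001→1 (0)
 74  1001111110100010→1 (1)
 75  0011111101000101→0 (1)
 76  0111111010001011→0 (1)
 77  1111110100010111→1 (0)
 78  1111101000101110→1 (1)
 79  1111010001011101→1 (0)
 80  1110100010111010→1 (0)
 81  1101000101110100→1 (0)
 82  1010001011101000→1 (0)
 83  0100010111010000→0 (1)
 84  1000101110100001→1 (1)
 85  0001011101000011→0 (0)
 86  0010111010000110→0 (0)
 87  0101110100001100→0 (0)
 88  1011101000011000→1 (1)
 89  0111010000110001→0 (1)
 90  1110100001100011→1 (0)
 91  1101000011000110→1 (0)
 92  1010000110001100→1 (0)
 93  0100001100011000→0 (0)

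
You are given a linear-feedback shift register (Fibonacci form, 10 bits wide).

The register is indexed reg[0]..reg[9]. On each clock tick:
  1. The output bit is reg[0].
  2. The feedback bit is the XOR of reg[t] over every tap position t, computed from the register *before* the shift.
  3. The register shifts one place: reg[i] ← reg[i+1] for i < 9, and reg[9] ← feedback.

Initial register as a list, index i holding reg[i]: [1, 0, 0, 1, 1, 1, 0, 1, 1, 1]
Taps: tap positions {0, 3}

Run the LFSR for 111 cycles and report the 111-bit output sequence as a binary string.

100111011101110011001110101011101111011001010001001101100010000111001011111001010011001100101010100111111001100

k : reg_k → out_k, fb_k
0: 1001110111 → 1, fb=0
1: 0011101110 → 0, fb=1
2: 0111011101 → 0, fb=1
3: 1110111011 → 1, fb=1
4: 1101110111 → 1, fb=0
5: 1011101110 → 1, fb=0
6: 0111011100 → 0, fb=1
7: 1110111001 → 1, fb=1
8: 1101110011 → 1, fb=0
9: 1011100110 → 1, fb=0
10: 0111001100 → 0, fb=1
11: 1110011001 → 1, fb=1
12: 1100110011 → 1, fb=1
13: 1001100111 → 1, fb=0
14: 0011001110 → 0, fb=1
15: 0110011101 → 0, fb=0
16: 1100111010 → 1, fb=1
17: 1001110101 → 1, fb=0
18: 0011101010 → 0, fb=1
19: 0111010101 → 0, fb=1
20: 1110101011 → 1, fb=1
21: 1101010111 → 1, fb=0
22: 1010101110 → 1, fb=1
23: 0101011101 → 0, fb=1
24: 1010111011 → 1, fb=1
25: 0101110111 → 0, fb=1
26: 1011101111 → 1, fb=0
27: 0111011110 → 0, fb=1
28: 1110111101 → 1, fb=1
29: 1101111011 → 1, fb=0
30: 1011110110 → 1, fb=0
31: 0111101100 → 0, fb=1
32: 1111011001 → 1, fb=0
33: 1110110010 → 1, fb=1
34: 1101100101 → 1, fb=0
35: 1011001010 → 1, fb=0
36: 0110010100 → 0, fb=0
37: 1100101000 → 1, fb=1
38: 1001010001 → 1, fb=0
39: 0010100010 → 0, fb=0
40: 0101000100 → 0, fb=1
41: 1010001001 → 1, fb=1
42: 0100010011 → 0, fb=0
43: 1000100110 → 1, fb=1
44: 0001001101 → 0, fb=1
45: 0010011011 → 0, fb=0
46: 0100110110 → 0, fb=0
47: 1001101100 → 1, fb=0
48: 0011011000 → 0, fb=1
49: 0110110001 → 0, fb=0
50: 1101100010 → 1, fb=0
51: 1011000100 → 1, fb=0
52: 0110001000 → 0, fb=0
53: 1100010000 → 1, fb=1
54: 1000100001 → 1, fb=1
55: 0001000011 → 0, fb=1
56: 0010000111 → 0, fb=0
57: 0100001110 → 0, fb=0
58: 1000011100 → 1, fb=1
59: 0000111001 → 0, fb=0
60: 0001110010 → 0, fb=1
61: 0011100101 → 0, fb=1
62: 0111001011 → 0, fb=1
63: 1110010111 → 1, fb=1
64: 1100101111 → 1, fb=1
65: 1001011111 → 1, fb=0
66: 0010111110 → 0, fb=0
67: 0101111100 → 0, fb=1
68: 1011111001 → 1, fb=0
69: 0111110010 → 0, fb=1
70: 1111100101 → 1, fb=0
71: 1111001010 → 1, fb=0
72: 1110010100 → 1, fb=1
73: 1100101001 → 1, fb=1
74: 1001010011 → 1, fb=0
75: 0010100110 → 0, fb=0
76: 0101001100 → 0, fb=1
77: 1010011001 → 1, fb=1
78: 0100110011 → 0, fb=0
79: 1001100110 → 1, fb=0
80: 0011001100 → 0, fb=1
81: 0110011001 → 0, fb=0
82: 1100110010 → 1, fb=1
83: 1001100101 → 1, fb=0
84: 0011001010 → 0, fb=1
85: 0110010101 → 0, fb=0
86: 1100101010 → 1, fb=1
87: 1001010101 → 1, fb=0
88: 0010101010 → 0, fb=0
89: 0101010100 → 0, fb=1
90: 1010101001 → 1, fb=1
91: 0101010011 → 0, fb=1
92: 1010100111 → 1, fb=1
93: 0101001111 → 0, fb=1
94: 1010011111 → 1, fb=1
95: 0100111111 → 0, fb=0
96: 1001111110 → 1, fb=0
97: 0011111100 → 0, fb=1
98: 0111111001 → 0, fb=1
99: 1111110011 → 1, fb=0
100: 1111100110 → 1, fb=0
101: 1111001100 → 1, fb=0
102: 1110011000 → 1, fb=1
103: 1100110001 → 1, fb=1
104: 1001100011 → 1, fb=0
105: 0011000110 → 0, fb=1
106: 0110001101 → 0, fb=0
107: 1100011010 → 1, fb=1
108: 1000110101 → 1, fb=1
109: 0001101011 → 0, fb=1
110: 0011010111 → 0, fb=1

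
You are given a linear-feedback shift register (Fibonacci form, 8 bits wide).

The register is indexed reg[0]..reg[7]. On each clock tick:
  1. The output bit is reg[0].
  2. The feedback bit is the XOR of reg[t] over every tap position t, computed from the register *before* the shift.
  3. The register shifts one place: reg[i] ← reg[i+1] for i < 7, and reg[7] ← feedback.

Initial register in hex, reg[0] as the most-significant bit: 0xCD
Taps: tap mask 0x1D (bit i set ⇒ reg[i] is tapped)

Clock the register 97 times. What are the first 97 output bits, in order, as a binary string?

1100110101000110000011101010101111100101000010011111111000010111100011010000000100011100010010111

k : reg_k → out_k, fb_k
0: 11001101 → 1, fb=0
1: 10011010 → 1, fb=1
2: 00110101 → 0, fb=0
3: 01101010 → 0, fb=0
4: 11010100 → 1, fb=0
5: 10101000 → 1, fb=1
6: 01010001 → 0, fb=1
7: 10100011 → 1, fb=0
8: 01000110 → 0, fb=0
9: 10001100 → 1, fb=0
10: 00011000 → 0, fb=0
11: 00110000 → 0, fb=0
12: 01100000 → 0, fb=1
13: 11000001 → 1, fb=1
14: 10000011 → 1, fb=1
15: 00000111 → 0, fb=0
16: 00001110 → 0, fb=1
17: 00011101 → 0, fb=0
18: 00111010 → 0, fb=1
19: 01110101 → 0, fb=0
20: 11101010 → 1, fb=1
21: 11010101 → 1, fb=0
22: 10101010 → 1, fb=1
23: 01010101 → 0, fb=1
24: 10101011 → 1, fb=1
25: 01010111 → 0, fb=1
26: 10101111 → 1, fb=1
27: 01011111 → 0, fb=0
28: 10111110 → 1, fb=0
29: 01111100 → 0, fb=1
30: 11111001 → 1, fb=0
31: 11110010 → 1, fb=1
32: 11100101 → 1, fb=0
33: 11001010 → 1, fb=0
34: 10010100 → 1, fb=0
35: 00101000 → 0, fb=0
36: 01010000 → 0, fb=1
37: 10100001 → 1, fb=0
38: 01000010 → 0, fb=0
39: 10000100 → 1, fb=1
40: 00001001 → 0, fb=1
41: 00010011 → 0, fb=1
42: 00100111 → 0, fb=1
43: 01001111 → 0, fb=1
44: 10011111 → 1, fb=1
45: 00111111 → 0, fb=1
46: 01111111 → 0, fb=1
47: 11111111 → 1, fb=0
48: 11111110 → 1, fb=0
49: 11111100 → 1, fb=0
50: 11111000 → 1, fb=0
51: 11110000 → 1, fb=1
52: 11100001 → 1, fb=0
53: 11000010 → 1, fb=1
54: 10000101 → 1, fb=1
55: 00001011 → 0, fb=1
56: 00010111 → 0, fb=1
57: 00101111 → 0, fb=0
58: 01011110 → 0, fb=0
59: 10111100 → 1, fb=0
60: 01111000 → 0, fb=1
61: 11110001 → 1, fb=1
62: 11100011 → 1, fb=0
63: 11000110 → 1, fb=1
64: 10001101 → 1, fb=0
65: 00011010 → 0, fb=0
66: 00110100 → 0, fb=0
67: 01101000 → 0, fb=0
68: 11010000 → 1, fb=0
69: 10100000 → 1, fb=0
70: 01000000 → 0, fb=0
71: 10000000 → 1, fb=1
72: 00000001 → 0, fb=0
73: 00000010 → 0, fb=0
74: 00000100 → 0, fb=0
75: 00001000 → 0, fb=1
76: 00010001 → 0, fb=1
77: 00100011 → 0, fb=1
78: 01000111 → 0, fb=0
79: 10001110 → 1, fb=0
80: 00011100 → 0, fb=0
81: 00111000 → 0, fb=1
82: 01110001 → 0, fb=0
83: 11100010 → 1, fb=0
84: 11000100 → 1, fb=1
85: 10001001 → 1, fb=0
86: 00010010 → 0, fb=1
87: 00100101 → 0, fb=1
88: 01001011 → 0, fb=1
89: 10010111 → 1, fb=0
90: 00101110 → 0, fb=0
91: 01011100 → 0, fb=0
92: 10111000 → 1, fb=0
93: 01110000 → 0, fb=0
94: 11100000 → 1, fb=0
95: 11000000 → 1, fb=1
96: 10000001 → 1, fb=1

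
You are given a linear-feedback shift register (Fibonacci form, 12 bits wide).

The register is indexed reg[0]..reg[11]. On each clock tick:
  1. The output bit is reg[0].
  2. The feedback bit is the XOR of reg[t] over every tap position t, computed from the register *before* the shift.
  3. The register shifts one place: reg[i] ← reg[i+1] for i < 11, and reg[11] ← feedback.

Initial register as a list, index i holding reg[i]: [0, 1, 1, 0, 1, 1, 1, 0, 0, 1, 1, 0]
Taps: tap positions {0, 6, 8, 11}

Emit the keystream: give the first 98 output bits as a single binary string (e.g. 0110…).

step | reg (before) | out | fb
   0 | 011011100110 | 0 | 1
   1 | 110111001101 | 1 | 1
   2 | 101110011011 | 1 | 1
   3 | 011100110111 | 0 | 0
   4 | 111001101110 | 1 | 1
   5 | 110011011101 | 1 | 1
   6 | 100110111011 | 1 | 0
   7 | 001101110110 | 0 | 1
   8 | 011011101101 | 0 | 1
   9 | 110111011011 | 1 | 1
  10 | 101110110111 | 1 | 1
  11 | 011101101111 | 0 | 1
  12 | 111011011111 | 1 | 1
  13 | 110110111111 | 1 | 0
  14 | 101101111110 | 1 | 1
  15 | 011011111101 | 0 | 1
  16 | 110111111011 | 1 | 0
  17 | 101111110110 | 1 | 0
  18 | 011111101100 | 0 | 0
  19 | 111111011000 | 1 | 0
  20 | 111110110000 | 1 | 0
  21 | 111101100000 | 1 | 0
  22 | 111011000000 | 1 | 1
  23 | 110110000001 | 1 | 0
  24 | 101100000010 | 1 | 1
  25 | 011000000101 | 0 | 1
  26 | 110000001011 | 1 | 1
  27 | 100000010111 | 1 | 0
  28 | 000000101110 | 0 | 0
  29 | 000001011100 | 0 | 1
  30 | 000010111001 | 0 | 1
  31 | 000101110011 | 0 | 0
  32 | 001011100110 | 0 | 1
  33 | 010111001101 | 0 | 0
  34 | 101110011010 | 1 | 0
  35 | 011100110100 | 0 | 1
  36 | 111001101001 | 1 | 0
  37 | 110011010010 | 1 | 1
  38 | 100110100101 | 1 | 1
  39 | 001101001011 | 0 | 0
  40 | 011010010110 | 0 | 0
  41 | 110100101100 | 1 | 1
  42 | 101001011001 | 1 | 1
  43 | 010010110011 | 0 | 0
  44 | 100101100110 | 1 | 0
  45 | 001011001100 | 0 | 1
  46 | 010110011001 | 0 | 0
  47 | 101100110010 | 1 | 0
  48 | 011001100100 | 0 | 1
  49 | 110011001001 | 1 | 1
  50 | 100110010011 | 1 | 0
  51 | 001100100110 | 0 | 1
  52 | 011001001101 | 0 | 0
  53 | 110010011010 | 1 | 0
  54 | 100100110100 | 1 | 0
  55 | 001001101000 | 0 | 0
  56 | 010011010000 | 0 | 0
  57 | 100110100000 | 1 | 0
  58 | 001101000000 | 0 | 0
  59 | 011010000000 | 0 | 0
  60 | 110100000000 | 1 | 1
  61 | 101000000001 | 1 | 0
  62 | 010000000010 | 0 | 0
  63 | 100000000100 | 1 | 1
  64 | 000000001001 | 0 | 0
  65 | 000000010010 | 0 | 0
  66 | 000000100100 | 0 | 1
  67 | 000001001001 | 0 | 0
  68 | 000010010010 | 0 | 0
  69 | 000100100100 | 0 | 1
  70 | 001001001001 | 0 | 0
  71 | 010010010010 | 0 | 0
  72 | 100100100100 | 1 | 0
  73 | 001001001000 | 0 | 1
  74 | 010010010001 | 0 | 1
  75 | 100100100011 | 1 | 1
  76 | 001001000111 | 0 | 1
  77 | 010010001111 | 0 | 0
  78 | 100100011110 | 1 | 0
  79 | 001000111100 | 0 | 0
  80 | 010001111000 | 0 | 0
  81 | 100011110000 | 1 | 0
  82 | 000111100000 | 0 | 1
  83 | 001111000001 | 0 | 1
  84 | 011110000011 | 0 | 1
  85 | 111100000111 | 1 | 0
  86 | 111000001110 | 1 | 0
  87 | 110000011100 | 1 | 0
  88 | 100000111000 | 1 | 1
  89 | 000001110001 | 0 | 0
  90 | 000011100010 | 0 | 1
  91 | 000111000101 | 0 | 1
  92 | 001110001011 | 0 | 0
  93 | 011100010110 | 0 | 0
  94 | 111000101100 | 1 | 1
  95 | 110001011001 | 1 | 1
  96 | 100010110011 | 1 | 1
  97 | 000101100111 | 0 | 0

01101110011011101101111110110000001011100110100101100110010011010000000010010010010001111000001110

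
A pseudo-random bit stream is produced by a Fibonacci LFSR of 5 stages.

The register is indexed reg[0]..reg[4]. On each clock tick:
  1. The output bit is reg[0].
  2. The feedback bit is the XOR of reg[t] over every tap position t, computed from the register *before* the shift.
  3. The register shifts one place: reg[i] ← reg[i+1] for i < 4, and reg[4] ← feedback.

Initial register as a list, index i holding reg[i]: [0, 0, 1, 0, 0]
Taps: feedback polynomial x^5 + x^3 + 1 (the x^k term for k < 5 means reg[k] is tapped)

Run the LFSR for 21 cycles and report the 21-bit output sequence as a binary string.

001000010101110110001

step | reg (before) | out | fb
   0 | 00100 | 0 | 0
   1 | 01000 | 0 | 0
   2 | 10000 | 1 | 1
   3 | 00001 | 0 | 0
   4 | 00010 | 0 | 1
   5 | 00101 | 0 | 0
   6 | 01010 | 0 | 1
   7 | 10101 | 1 | 1
   8 | 01011 | 0 | 1
   9 | 10111 | 1 | 0
  10 | 01110 | 0 | 1
  11 | 11101 | 1 | 1
  12 | 11011 | 1 | 0
  13 | 10110 | 1 | 0
  14 | 01100 | 0 | 0
  15 | 11000 | 1 | 1
  16 | 10001 | 1 | 1
  17 | 00011 | 0 | 1
  18 | 00111 | 0 | 1
  19 | 01111 | 0 | 1
  20 | 11111 | 1 | 0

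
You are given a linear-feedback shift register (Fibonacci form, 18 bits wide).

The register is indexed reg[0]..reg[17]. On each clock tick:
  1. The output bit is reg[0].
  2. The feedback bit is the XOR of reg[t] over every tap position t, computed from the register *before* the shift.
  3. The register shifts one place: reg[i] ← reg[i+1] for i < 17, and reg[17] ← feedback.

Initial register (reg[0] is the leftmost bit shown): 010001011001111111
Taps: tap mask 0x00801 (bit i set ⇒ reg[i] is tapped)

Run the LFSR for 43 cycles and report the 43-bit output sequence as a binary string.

0100010110011111111011101011101010001110101

step | reg (before) | out | fb
   0 | 010001011001111111 | 0 | 1
   1 | 100010110011111111 | 1 | 0
   2 | 000101100111111110 | 0 | 1
   3 | 001011001111111101 | 0 | 1
   4 | 010110011111111011 | 0 | 1
   5 | 101100111111110111 | 1 | 0
   6 | 011001111111101110 | 0 | 1
   7 | 110011111111011101 | 1 | 0
   8 | 100111111110111010 | 1 | 1
   9 | 001111111101110101 | 0 | 1
  10 | 011111111011101011 | 0 | 1
  11 | 111111110111010111 | 1 | 0
  12 | 111111101110101110 | 1 | 1
  13 | 111111011101011101 | 1 | 0
  14 | 111110111010111010 | 1 | 1
  15 | 111101110101110101 | 1 | 0
  16 | 111011101011101010 | 1 | 0
  17 | 110111010111010100 | 1 | 0
  18 | 101110101110101000 | 1 | 1
  19 | 011101011101010001 | 0 | 1
  20 | 111010111010100011 | 1 | 1
  21 | 110101110101000111 | 1 | 0
  22 | 101011101010001110 | 1 | 1
  23 | 010111010100011101 | 0 | 0
  24 | 101110101000111010 | 1 | 1
  25 | 011101010001110101 | 0 | 1
  26 | 111010100011101011 | 1 | 0
  27 | 110101000111010110 | 1 | 0
  28 | 101010001110101100 | 1 | 1
  29 | 010100011101011001 | 0 | 1
  30 | 101000111010110011 | 1 | 1
  31 | 010001110101100111 | 0 | 1
  32 | 100011101011001111 | 1 | 0
  33 | 000111010110011110 | 0 | 0
  34 | 001110101100111100 | 0 | 0
  35 | 011101011001111000 | 0 | 1
  36 | 111010110011110001 | 1 | 0
  37 | 110101100111100010 | 1 | 0
  38 | 101011001111000100 | 1 | 0
  39 | 010110011110001000 | 0 | 0
  40 | 101100111100010000 | 1 | 1
  41 | 011001111000100001 | 0 | 0
  42 | 110011110001000010 | 1 | 0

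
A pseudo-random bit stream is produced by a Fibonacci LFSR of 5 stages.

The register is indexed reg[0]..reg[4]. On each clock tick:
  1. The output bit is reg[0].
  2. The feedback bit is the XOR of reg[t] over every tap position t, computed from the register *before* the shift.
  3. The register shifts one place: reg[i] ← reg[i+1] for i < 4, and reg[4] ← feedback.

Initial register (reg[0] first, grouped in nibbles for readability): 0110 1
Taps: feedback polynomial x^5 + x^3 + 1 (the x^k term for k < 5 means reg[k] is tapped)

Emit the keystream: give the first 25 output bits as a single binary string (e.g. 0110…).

step | reg (before) | out | fb
   0 | 01101 | 0 | 0
   1 | 11010 | 1 | 0
   2 | 10100 | 1 | 1
   3 | 01001 | 0 | 0
   4 | 10010 | 1 | 0
   5 | 00100 | 0 | 0
   6 | 01000 | 0 | 0
   7 | 10000 | 1 | 1
   8 | 00001 | 0 | 0
   9 | 00010 | 0 | 1
  10 | 00101 | 0 | 0
  11 | 01010 | 0 | 1
  12 | 10101 | 1 | 1
  13 | 01011 | 0 | 1
  14 | 10111 | 1 | 0
  15 | 01110 | 0 | 1
  16 | 11101 | 1 | 1
  17 | 11011 | 1 | 0
  18 | 10110 | 1 | 0
  19 | 01100 | 0 | 0
  20 | 11000 | 1 | 1
  21 | 10001 | 1 | 1
  22 | 00011 | 0 | 1
  23 | 00111 | 0 | 1
  24 | 01111 | 0 | 1

0110100100001010111011000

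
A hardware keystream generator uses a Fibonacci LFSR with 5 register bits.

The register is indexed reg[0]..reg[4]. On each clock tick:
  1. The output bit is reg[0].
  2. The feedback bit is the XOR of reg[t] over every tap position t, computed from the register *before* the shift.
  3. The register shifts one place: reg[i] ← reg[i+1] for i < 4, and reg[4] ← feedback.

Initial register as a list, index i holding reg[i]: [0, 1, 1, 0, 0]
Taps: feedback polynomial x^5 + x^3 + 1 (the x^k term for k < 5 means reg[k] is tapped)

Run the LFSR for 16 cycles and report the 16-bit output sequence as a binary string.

step | reg (before) | out | fb
   0 | 01100 | 0 | 0
   1 | 11000 | 1 | 1
   2 | 10001 | 1 | 1
   3 | 00011 | 0 | 1
   4 | 00111 | 0 | 1
   5 | 01111 | 0 | 1
   6 | 11111 | 1 | 0
   7 | 11110 | 1 | 0
   8 | 11100 | 1 | 1
   9 | 11001 | 1 | 1
  10 | 10011 | 1 | 0
  11 | 00110 | 0 | 1
  12 | 01101 | 0 | 0
  13 | 11010 | 1 | 0
  14 | 10100 | 1 | 1
  15 | 01001 | 0 | 0

0110001111100110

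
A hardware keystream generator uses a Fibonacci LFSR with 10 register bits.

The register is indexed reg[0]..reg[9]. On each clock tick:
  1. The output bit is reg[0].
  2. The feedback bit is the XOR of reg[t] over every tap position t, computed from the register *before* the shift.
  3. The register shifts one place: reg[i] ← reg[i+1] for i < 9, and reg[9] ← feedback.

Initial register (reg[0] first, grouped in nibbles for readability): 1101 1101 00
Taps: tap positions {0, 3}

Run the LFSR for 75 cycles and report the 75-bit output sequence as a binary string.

110111010000110101011001111001011011001000001000100100110000001011000101001

tick  register→output (feedback)
  0  1101110100→1 (0)
  1  1011101000→1 (0)
  2  0111010000→0 (1)
  3  1110100001→1 (1)
  4  1101000011→1 (0)
  5  1010000110→1 (1)
  6  0100001101→0 (0)
  7  1000011010→1 (1)
  8  0000110101→0 (0)
  9  0001101010→0 (1)
 10  0011010101→0 (1)
 11  0110101011→0 (0)
 12  1101010110→1 (0)
 13  1010101100→1 (1)
 14  0101011001→0 (1)
 15  1010110011→1 (1)
 16  0101100111→0 (1)
 17  1011001111→1 (0)
 18  0110011110→0 (0)
 19  1100111100→1 (1)
 20  1001111001→1 (0)
 21  0011110010→0 (1)
 22  0111100101→0 (1)
 23  1111001011→1 (0)
 24  1110010110→1 (1)
 25  1100101101→1 (1)
 26  1001011011→1 (0)
 27  0010110110→0 (0)
 28  0101101100→0 (1)
 29  1011011001→1 (0)
 30  0110110010→0 (0)
 31  1101100100→1 (0)
 32  1011001000→1 (0)
 33  0110010000→0 (0)
 34  1100100000→1 (1)
 35  1001000001→1 (0)
 36  0010000010→0 (0)
 37  0100000100→0 (0)
 38  1000001000→1 (1)
 39  0000010001→0 (0)
 40  0000100010→0 (0)
 41  0001000100→0 (1)
 42  0010001001→0 (0)
 43  0100010010→0 (0)
 44  1000100100→1 (1)
 45  0001001001→0 (1)
 46  0010010011→0 (0)
 47  0100100110→0 (0)
 48  1001001100→1 (0)
 49  0010011000→0 (0)
 50  0100110000→0 (0)
 51  1001100000→1 (0)
 52  0011000000→0 (1)
 53  0110000001→0 (0)
 54  1100000010→1 (1)
 55  1000000101→1 (1)
 56  0000001011→0 (0)
 57  0000010110→0 (0)
 58  0000101100→0 (0)
 59  0001011000→0 (1)
 60  0010110001→0 (0)
 61  0101100010→0 (1)
 62  1011000101→1 (0)
 63  0110001010→0 (0)
 64  1100010100→1 (1)
 65  1000101001→1 (1)
 66  0001010011→0 (1)
 67  0010100111→0 (0)
 68  0101001110→0 (1)
 69  1010011101→1 (1)
 70  0100111011→0 (0)
 71  1001110110→1 (0)
 72  0011101100→0 (1)
 73  0111011001→0 (1)
 74  1110110011→1 (1)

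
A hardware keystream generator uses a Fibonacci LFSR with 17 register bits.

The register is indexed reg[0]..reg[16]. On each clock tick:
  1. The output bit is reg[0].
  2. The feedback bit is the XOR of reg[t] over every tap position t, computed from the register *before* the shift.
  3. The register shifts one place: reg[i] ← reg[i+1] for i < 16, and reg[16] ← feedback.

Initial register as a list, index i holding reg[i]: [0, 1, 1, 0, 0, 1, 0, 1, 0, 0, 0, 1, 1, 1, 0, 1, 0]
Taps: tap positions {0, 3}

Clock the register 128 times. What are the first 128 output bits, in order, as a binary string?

01100101000111010010011011111010000010001001010100100110000111100000101101110111001010000110011100110101101011110100110001101010

tick  register→output (feedback)
  0  01100101000111010→0 (0)
  1  11001010001110100→1 (1)
  2  10010100011101001→1 (0)
  3  00101000111010010→0 (0)
  4  01010001110100100→0 (1)
  5  10100011101001001→1 (1)
  6  01000111010010011→0 (0)
  7  10001110100100110→1 (1)
  8  00011101001001101→0 (1)
  9  00111010010011011→0 (1)
 10  01110100100110111→0 (1)
 11  11101001001101111→1 (1)
 12  11010010011011111→1 (0)
 13  10100100110111110→1 (1)
 14  01001001101111101→0 (0)
 15  10010011011111010→1 (0)
 16  00100110111110100→0 (0)
 17  01001101111101000→0 (0)
 18  10011011111010000→1 (0)
 19  00110111110100000→0 (1)
 20  01101111101000001→0 (0)
 21  11011111010000010→1 (0)
 22  10111110100000100→1 (0)
 23  01111101000001000→0 (1)
 24  11111010000010001→1 (0)
 25  11110100000100010→1 (0)
 26  11101000001000100→1 (1)
 27  11010000010001001→1 (0)
 28  10100000100010010→1 (1)
 29  01000001000100101→0 (0)
 30  10000010001001010→1 (1)
 31  00000100010010101→0 (0)
 32  00001000100101010→0 (0)
 33  00010001001010100→0 (1)
 34  00100010010101001→0 (0)
 35  01000100101010010→0 (0)
 36  10001001010100100→1 (1)
 37  00010010101001001→0 (1)
 38  00100101010010011→0 (0)
 39  01001010100100110→0 (0)
 40  10010101001001100→1 (0)
 41  00101010010011000→0 (0)
 42  01010100100110000→0 (1)
 43  10101001001100001→1 (1)
 44  01010010011000011→0 (1)
 45  10100100110000111→1 (1)
 46  01001001100001111→0 (0)
 47  10010011000011110→1 (0)
 48  00100110000111100→0 (0)
 49  01001100001111000→0 (0)
 50  10011000011110000→1 (0)
 51  00110000111100000→0 (1)
 52  01100001111000001→0 (0)
 53  11000011110000010→1 (1)
 54  10000111100000101→1 (1)
 55  00001111000001011→0 (0)
 56  00011110000010110→0 (1)
 57  00111100000101101→0 (1)
 58  01111000001011011→0 (1)
 59  11110000010110111→1 (0)
 60  11100000101101110→1 (1)
 61  11000001011011101→1 (1)
 62  10000010110111011→1 (1)
 63  00000101101110111→0 (0)
 64  00001011011101110→0 (0)
 65  00010110111011100→0 (1)
 66  00101101110111001→0 (0)
 67  01011011101110010→0 (1)
 68  10110111011100101→1 (0)
 69  01101110111001010→0 (0)
 70  11011101110010100→1 (0)
 71  10111011100101000→1 (0)
 72  01110111001010000→0 (1)
 73  11101110010100001→1 (1)
 74  11011100101000011→1 (0)
 75  10111001010000110→1 (0)
 76  01110010100001100→0 (1)
 77  11100101000011001→1 (1)
 78  11001010000110011→1 (1)
 79  10010100001100111→1 (0)
 80  00101000011001110→0 (0)
 81  01010000110011100→0 (1)
 82  10100001100111001→1 (1)
 83  01000011001110011→0 (0)
 84  10000110011100110→1 (1)
 85  00001100111001101→0 (0)
 86  00011001110011010→0 (1)
 87  00110011100110101→0 (1)
 88  01100111001101011→0 (0)
 89  11001110011010110→1 (1)
 90  10011100110101101→1 (0)
 91  00111001101011010→0 (1)
 92  01110011010110101→0 (1)
 93  11100110101101011→1 (1)
 94  11001101011010111→1 (1)
 95  10011010110101111→1 (0)
 96  00110101101011110→0 (1)
 97  01101011010111101→0 (0)
 98  11010110101111010→1 (0)
 99  10101101011110100→1 (1)
100  01011010111101001→0 (1)
101  10110101111010011→1 (0)
102  01101011110100110→0 (0)
103  11010111101001100→1 (0)
104  10101111010011000→1 (1)
105  01011110100110001→0 (1)
106  10111101001100011→1 (0)
107  01111010011000110→0 (1)
108  11110100110001101→1 (0)
109  11101001100011010→1 (1)
110  11010011000110101→1 (0)
111  10100110001101010→1 (1)
112  01001100011010101→0 (0)
113  10011000110101010→1 (0)
114  00110001101010100→0 (1)
115  01100011010101001→0 (0)
116  11000110101010010→1 (1)
117  10001101010100101→1 (1)
118  00011010101001011→0 (1)
119  00110101010010111→0 (1)
120  01101010100101111→0 (0)
121  11010101001011110→1 (0)
122  10101010010111100→1 (1)
123  01010100101111001→0 (1)
124  10101001011110011→1 (1)
125  01010010111100111→0 (1)
126  10100101111001111→1 (1)
127  01001011110011111→0 (0)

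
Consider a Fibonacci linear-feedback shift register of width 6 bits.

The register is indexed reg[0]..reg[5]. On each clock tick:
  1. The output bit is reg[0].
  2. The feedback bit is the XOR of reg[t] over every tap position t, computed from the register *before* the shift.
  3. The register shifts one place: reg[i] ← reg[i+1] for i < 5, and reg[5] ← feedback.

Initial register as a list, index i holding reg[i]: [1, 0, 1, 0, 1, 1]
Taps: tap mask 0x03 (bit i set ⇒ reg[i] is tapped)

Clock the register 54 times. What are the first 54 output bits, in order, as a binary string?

101011111100000100001100010100111101000111001001011011

k : reg_k → out_k, fb_k
0: 101011 → 1, fb=1
1: 010111 → 0, fb=1
2: 101111 → 1, fb=1
3: 011111 → 0, fb=1
4: 111111 → 1, fb=0
5: 111110 → 1, fb=0
6: 111100 → 1, fb=0
7: 111000 → 1, fb=0
8: 110000 → 1, fb=0
9: 100000 → 1, fb=1
10: 000001 → 0, fb=0
11: 000010 → 0, fb=0
12: 000100 → 0, fb=0
13: 001000 → 0, fb=0
14: 010000 → 0, fb=1
15: 100001 → 1, fb=1
16: 000011 → 0, fb=0
17: 000110 → 0, fb=0
18: 001100 → 0, fb=0
19: 011000 → 0, fb=1
20: 110001 → 1, fb=0
21: 100010 → 1, fb=1
22: 000101 → 0, fb=0
23: 001010 → 0, fb=0
24: 010100 → 0, fb=1
25: 101001 → 1, fb=1
26: 010011 → 0, fb=1
27: 100111 → 1, fb=1
28: 001111 → 0, fb=0
29: 011110 → 0, fb=1
30: 111101 → 1, fb=0
31: 111010 → 1, fb=0
32: 110100 → 1, fb=0
33: 101000 → 1, fb=1
34: 010001 → 0, fb=1
35: 100011 → 1, fb=1
36: 000111 → 0, fb=0
37: 001110 → 0, fb=0
38: 011100 → 0, fb=1
39: 111001 → 1, fb=0
40: 110010 → 1, fb=0
41: 100100 → 1, fb=1
42: 001001 → 0, fb=0
43: 010010 → 0, fb=1
44: 100101 → 1, fb=1
45: 001011 → 0, fb=0
46: 010110 → 0, fb=1
47: 101101 → 1, fb=1
48: 011011 → 0, fb=1
49: 110111 → 1, fb=0
50: 101110 → 1, fb=1
51: 011101 → 0, fb=1
52: 111011 → 1, fb=0
53: 110110 → 1, fb=0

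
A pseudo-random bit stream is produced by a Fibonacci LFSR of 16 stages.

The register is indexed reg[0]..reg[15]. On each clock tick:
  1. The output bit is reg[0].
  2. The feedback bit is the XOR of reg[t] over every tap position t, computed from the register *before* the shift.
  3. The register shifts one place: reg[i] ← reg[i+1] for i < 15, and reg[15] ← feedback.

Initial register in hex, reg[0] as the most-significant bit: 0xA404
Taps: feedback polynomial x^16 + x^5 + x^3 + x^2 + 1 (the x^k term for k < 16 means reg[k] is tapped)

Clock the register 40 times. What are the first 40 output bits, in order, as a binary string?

1010010000000100100101001010000011110111

tick  register→output (feedback)
  0  1010010000000100→1 (1)
  1  0100100000001001→0 (0)
  2  1001000000010010→1 (0)
  3  0010000000100100→0 (1)
  4  0100000001001001→0 (0)
  5  1000000010010010→1 (1)
  6  0000000100100101→0 (0)
  7  0000001001001010→0 (0)
  8  0000010010010100→0 (1)
  9  0000100100101001→0 (0)
 10  0001001001010010→0 (1)
 11  0010010010100101→0 (0)
 12  0100100101001010→0 (0)
 13  1001001010010100→1 (0)
 14  0010010100101000→0 (0)
 15  0100101001010000→0 (0)
 16  1001010010100000→1 (1)
 17  0010100101000001→0 (1)
 18  0101001010000011→0 (1)
 19  1010010100000111→1 (1)
 20  0100101000001111→0 (0)
 21  1001010000011110→1 (1)
 22  0010100000111101→0 (1)
 23  0101000001111011→0 (1)
 24  1010000011110111→1 (0)
 25  0100000111101110→0 (0)
 26  1000001111011100→1 (1)
 27  0000011110111001→0 (1)
 28  0000111101110011→0 (1)
 29  0001111011100111→0 (0)
 30  0011110111001110→0 (1)
 31  0111101110011101→0 (0)
 32  1111011100111010→1 (0)
 33  1110111001110100→1 (1)
 34  1101110011101001→1 (1)
 35  1011100111010011→1 (1)
 36  0111001110100111→0 (0)
 37  1110011101001110→1 (1)
 38  1100111010011101→1 (0)
 39  1001110100111010→1 (1)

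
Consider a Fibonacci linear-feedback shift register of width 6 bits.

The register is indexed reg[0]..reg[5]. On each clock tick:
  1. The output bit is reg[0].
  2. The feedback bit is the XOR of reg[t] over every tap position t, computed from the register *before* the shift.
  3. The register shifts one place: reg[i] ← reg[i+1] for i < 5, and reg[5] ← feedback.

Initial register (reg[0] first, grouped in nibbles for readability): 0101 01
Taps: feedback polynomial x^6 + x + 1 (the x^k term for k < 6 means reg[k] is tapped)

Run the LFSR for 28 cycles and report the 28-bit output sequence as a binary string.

0101011111100000100001100010

tick  register→output (feedback)
  0  010101→0 (1)
  1  101011→1 (1)
  2  010111→0 (1)
  3  101111→1 (1)
  4  011111→0 (1)
  5  111111→1 (0)
  6  111110→1 (0)
  7  111100→1 (0)
  8  111000→1 (0)
  9  110000→1 (0)
 10  100000→1 (1)
 11  000001→0 (0)
 12  000010→0 (0)
 13  000100→0 (0)
 14  001000→0 (0)
 15  010000→0 (1)
 16  100001→1 (1)
 17  000011→0 (0)
 18  000110→0 (0)
 19  001100→0 (0)
 20  011000→0 (1)
 21  110001→1 (0)
 22  100010→1 (1)
 23  000101→0 (0)
 24  001010→0 (0)
 25  010100→0 (1)
 26  101001→1 (1)
 27  010011→0 (1)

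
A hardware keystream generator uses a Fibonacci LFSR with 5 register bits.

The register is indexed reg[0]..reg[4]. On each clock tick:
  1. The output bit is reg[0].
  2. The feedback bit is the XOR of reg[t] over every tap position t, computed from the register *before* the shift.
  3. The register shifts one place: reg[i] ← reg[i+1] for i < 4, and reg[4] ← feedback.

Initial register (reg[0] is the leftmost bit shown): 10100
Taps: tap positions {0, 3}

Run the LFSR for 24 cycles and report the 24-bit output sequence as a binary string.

101001000010101110110001

step | reg (before) | out | fb
   0 | 10100 | 1 | 1
   1 | 01001 | 0 | 0
   2 | 10010 | 1 | 0
   3 | 00100 | 0 | 0
   4 | 01000 | 0 | 0
   5 | 10000 | 1 | 1
   6 | 00001 | 0 | 0
   7 | 00010 | 0 | 1
   8 | 00101 | 0 | 0
   9 | 01010 | 0 | 1
  10 | 10101 | 1 | 1
  11 | 01011 | 0 | 1
  12 | 10111 | 1 | 0
  13 | 01110 | 0 | 1
  14 | 11101 | 1 | 1
  15 | 11011 | 1 | 0
  16 | 10110 | 1 | 0
  17 | 01100 | 0 | 0
  18 | 11000 | 1 | 1
  19 | 10001 | 1 | 1
  20 | 00011 | 0 | 1
  21 | 00111 | 0 | 1
  22 | 01111 | 0 | 1
  23 | 11111 | 1 | 0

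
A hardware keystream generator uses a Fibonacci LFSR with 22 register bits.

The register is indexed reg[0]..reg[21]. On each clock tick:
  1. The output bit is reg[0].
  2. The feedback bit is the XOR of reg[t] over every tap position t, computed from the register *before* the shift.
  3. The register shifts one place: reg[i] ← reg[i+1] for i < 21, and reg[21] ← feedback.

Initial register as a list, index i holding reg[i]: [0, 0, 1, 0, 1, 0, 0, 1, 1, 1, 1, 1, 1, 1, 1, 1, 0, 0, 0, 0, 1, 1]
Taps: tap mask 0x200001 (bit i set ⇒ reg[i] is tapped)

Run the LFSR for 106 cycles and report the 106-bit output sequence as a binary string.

tick  register→output (feedback)
  0  0010100111111111000011→0 (1)
  1  0101001111111110000111→0 (1)
  2  1010011111111100001111→1 (0)
  3  0100111111111000011110→0 (0)
  4  1001111111110000111100→1 (1)
  5  0011111111100001111001→0 (1)
  6  0111111111000011110011→0 (1)
  7  1111111110000111100111→1 (0)
  8  1111111100001111001110→1 (1)
  9  1111111000011110011101→1 (0)
 10  1111110000111100111010→1 (1)
 11  1111100001111001110101→1 (0)
 12  1111000011110011101010→1 (1)
 13  1110000111100111010101→1 (0)
 14  1100001111001110101010→1 (1)
 15  1000011110011101010101→1 (0)
 16  0000111100111010101010→0 (0)
 17  0001111001110101010100→0 (0)
 18  0011110011101010101000→0 (0)
 19  0111100111010101010000→0 (0)
 20  1111001110101010100000→1 (1)
 21  1110011101010101000001→1 (0)
 22  1100111010101010000010→1 (1)
 23  1001110101010100000101→1 (0)
 24  0011101010101000001010→0 (0)
 25  0111010101010000010100→0 (0)
 26  1110101010100000101000→1 (1)
 27  1101010101000001010001→1 (0)
 28  1010101010000010100010→1 (1)
 29  0101010100000101000101→0 (1)
 30  1010101000001010001011→1 (0)
 31  0101010000010100010110→0 (0)
 32  1010100000101000101100→1 (1)
 33  0101000001010001011001→0 (1)
 34  1010000010100010110011→1 (0)
 35  0100000101000101100110→0 (0)
 36  1000001010001011001100→1 (1)
 37  0000010100010110011001→0 (1)
 38  0000101000101100110011→0 (1)
 39  0001010001011001100111→0 (1)
 40  0010100010110011001111→0 (1)
 41  0101000101100110011111→0 (1)
 42  1010001011001100111111→1 (0)
 43  0100010110011001111110→0 (0)
 44  1000101100110011111100→1 (1)
 45  0001011001100111111001→0 (1)
 46  0010110011001111110011→0 (1)
 47  0101100110011111100111→0 (1)
 48  1011001100111111001111→1 (0)
 49  0110011001111110011110→0 (0)
 50  1100110011111100111100→1 (1)
 51  1001100111111001111001→1 (0)
 52  0011001111110011110010→0 (0)
 53  0110011111100111100100→0 (0)
 54  1100111111001111001000→1 (1)
 55  1001111110011110010001→1 (0)
 56  0011111100111100100010→0 (0)
 57  0111111001111001000100→0 (0)
 58  1111110011110010001000→1 (1)
 59  1111100111100100010001→1 (0)
 60  1111001111001000100010→1 (1)
 61  1110011110010001000101→1 (0)
 62  1100111100100010001010→1 (1)
 63  1001111001000100010101→1 (0)
 64  0011110010001000101010→0 (0)
 65  0111100100010001010100→0 (0)
 66  1111001000100010101000→1 (1)
 67  1110010001000101010001→1 (0)
 68  1100100010001010100010→1 (1)
 69  1001000100010101000101→1 (0)
 70  0010001000101010001010→0 (0)
 71  0100010001010100010100→0 (0)
 72  1000100010101000101000→1 (1)
 73  0001000101010001010001→0 (1)
 74  0010001010100010100011→0 (1)
 75  0100010101000101000111→0 (1)
 76  1000101010001010001111→1 (0)
 77  0001010100010100011110→0 (0)
 78  0010101000101000111100→0 (0)
 79  0101010001010001111000→0 (0)
 80  1010100010100011110000→1 (1)
 81  0101000101000111100001→0 (1)
 82  1010001010001111000011→1 (0)
 83  0100010100011110000110→0 (0)
 84  1000101000111100001100→1 (1)
 85  0001010001111000011001→0 (1)
 86  0010100011110000110011→0 (1)
 87  0101000111100001100111→0 (1)
 88  1010001111000011001111→1 (0)
 89  0100011110000110011110→0 (0)
 90  1000111100001100111100→1 (1)
 91  0001111000011001111001→0 (1)
 92  0011110000110011110011→0 (1)
 93  0111100001100111100111→0 (1)
 94  1111000011001111001111→1 (0)
 95  1110000110011110011110→1 (1)
 96  1100001100111100111101→1 (0)
 97  1000011001111001111010→1 (1)
 98  0000110011110011110101→0 (1)
 99  0001100111100111101011→0 (1)
100  0011001111001111010111→0 (1)
101  0110011110011110101111→0 (1)
102  1100111100111101011111→1 (0)
103  1001111001111010111110→1 (1)
104  0011110011110101111101→0 (1)
105  0111100111101011111011→0 (1)

0010100111111111000011110011101010101000001010001011001100111111001111001000100010101000101000111100001100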